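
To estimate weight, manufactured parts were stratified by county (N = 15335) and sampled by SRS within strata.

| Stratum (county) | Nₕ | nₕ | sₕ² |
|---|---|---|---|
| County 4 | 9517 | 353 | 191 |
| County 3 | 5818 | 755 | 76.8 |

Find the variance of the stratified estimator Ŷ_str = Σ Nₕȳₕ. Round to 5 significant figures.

5.0186 × 10^7

Var(Ŷ_str) = Σₕ Nₕ²(1 − fₕ)sₕ²/nₕ.
County 4: 9517²·(1 − 353/9517)·191/353 = 4.718933 × 10^7.
County 3: 5818²·(1 − 755/5818)·76.8/755 = 2.9963733 × 10^6.
Sum = 5.0185703 × 10^7.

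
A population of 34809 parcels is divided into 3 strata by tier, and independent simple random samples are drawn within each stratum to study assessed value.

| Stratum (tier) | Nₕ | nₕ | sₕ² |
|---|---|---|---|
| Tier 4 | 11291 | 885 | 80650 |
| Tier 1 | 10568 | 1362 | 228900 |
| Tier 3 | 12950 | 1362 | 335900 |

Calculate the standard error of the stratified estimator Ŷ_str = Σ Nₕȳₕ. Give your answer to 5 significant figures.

Var(Ŷ_str) = Σₕ Nₕ²(1 − fₕ)sₕ²/nₕ.
Tier 4: 11291²·(1 − 885/11291)·80650/885 = 1.0707235 × 10^10.
Tier 1: 10568²·(1 − 1362/10568)·228900/1362 = 1.6350554 × 10^10.
Tier 3: 12950²·(1 − 1362/12950)·335900/1362 = 3.7009324 × 10^10.
Sum = 6.4067113 × 10^10.
SE = √(6.4067113 × 10^10) = 253110.

253110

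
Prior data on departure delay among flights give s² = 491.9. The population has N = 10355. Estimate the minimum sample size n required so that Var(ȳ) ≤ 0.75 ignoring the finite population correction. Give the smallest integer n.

656

Without fpc, n₀ = s²/D = 491.9/0.75 = 655.8667.
Rounding up, n = 656.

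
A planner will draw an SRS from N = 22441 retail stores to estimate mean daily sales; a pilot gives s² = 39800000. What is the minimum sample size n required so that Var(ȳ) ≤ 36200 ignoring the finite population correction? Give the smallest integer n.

1100

Without fpc, n₀ = s²/D = 39800000/36200 = 1099.4475.
Rounding up, n = 1100.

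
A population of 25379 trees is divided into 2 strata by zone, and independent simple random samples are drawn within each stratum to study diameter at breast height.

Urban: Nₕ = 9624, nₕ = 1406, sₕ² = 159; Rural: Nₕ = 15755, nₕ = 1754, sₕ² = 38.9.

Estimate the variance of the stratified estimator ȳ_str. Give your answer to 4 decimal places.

Var(ȳ_str) = Σₕ Wₕ²(1 − fₕ)sₕ²/nₕ with Wₕ = Nₕ/N, N = 25379.
Urban: Wₕ = 0.37921116; term = 0.37921116²·(1 − 0.14609310)·159/1406 = 0.013886236.
Rural: Wₕ = 0.62078884; term = 0.62078884²·(1 − 0.11132974)·38.9/1754 = 0.0075953618.
Sum = 0.021481598.

0.0215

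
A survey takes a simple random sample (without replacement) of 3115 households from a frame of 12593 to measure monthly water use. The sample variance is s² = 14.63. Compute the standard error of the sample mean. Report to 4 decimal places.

Under SRS without replacement, Var(ȳ) = (1 − f)·s²/n with f = n/N = 3115/12593 = 0.24735964.
Var(ȳ) = (1 − 0.24735964)·14.63/3115 = 0.75264036·0.0046966292 = 0.0035348727.
SE(ȳ) = √(0.0035348727) = 0.0595.

0.0595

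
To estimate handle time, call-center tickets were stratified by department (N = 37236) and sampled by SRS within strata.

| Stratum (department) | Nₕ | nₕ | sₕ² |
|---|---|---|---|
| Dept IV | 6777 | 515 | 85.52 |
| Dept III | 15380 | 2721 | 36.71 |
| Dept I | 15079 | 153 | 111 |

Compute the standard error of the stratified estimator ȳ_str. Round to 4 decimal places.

0.3532

Var(ȳ_str) = Σₕ Wₕ²(1 − fₕ)sₕ²/nₕ with Wₕ = Nₕ/N, N = 37236.
Dept IV: Wₕ = 0.18200129; term = 0.18200129²·(1 − 0.07599233)·85.52/515 = 0.0050825887.
Dept III: Wₕ = 0.41304114; term = 0.41304114²·(1 − 0.17691808)·36.71/2721 = 0.0018944604.
Dept I: Wₕ = 0.40495757; term = 0.40495757²·(1 − 0.01014656)·111/153 = 0.11776642.
Sum = 0.12474347.
SE = √(0.12474347) = 0.3532.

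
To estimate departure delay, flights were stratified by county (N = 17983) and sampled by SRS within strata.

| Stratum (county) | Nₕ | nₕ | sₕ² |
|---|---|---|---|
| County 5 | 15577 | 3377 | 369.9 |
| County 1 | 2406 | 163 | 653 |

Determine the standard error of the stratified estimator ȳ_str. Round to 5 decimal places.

Var(ȳ_str) = Σₕ Wₕ²(1 − fₕ)sₕ²/nₕ with Wₕ = Nₕ/N, N = 17983.
County 5: Wₕ = 0.86620697; term = 0.86620697²·(1 − 0.21679399)·369.9/3377 = 0.064368388.
County 1: Wₕ = 0.13379303; term = 0.13379303²·(1 − 0.06774730)·653/163 = 0.066853813.
Sum = 0.1312222.
SE = √(0.1312222) = 0.36225.

0.36225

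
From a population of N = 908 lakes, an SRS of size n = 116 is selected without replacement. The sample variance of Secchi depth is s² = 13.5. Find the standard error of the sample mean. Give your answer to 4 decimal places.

Under SRS without replacement, Var(ȳ) = (1 − f)·s²/n with f = n/N = 116/908 = 0.12775330.
Var(ȳ) = (1 − 0.12775330)·13.5/116 = 0.87224670·0.11637931 = 0.10151147.
SE(ȳ) = √(0.10151147) = 0.3186.

0.3186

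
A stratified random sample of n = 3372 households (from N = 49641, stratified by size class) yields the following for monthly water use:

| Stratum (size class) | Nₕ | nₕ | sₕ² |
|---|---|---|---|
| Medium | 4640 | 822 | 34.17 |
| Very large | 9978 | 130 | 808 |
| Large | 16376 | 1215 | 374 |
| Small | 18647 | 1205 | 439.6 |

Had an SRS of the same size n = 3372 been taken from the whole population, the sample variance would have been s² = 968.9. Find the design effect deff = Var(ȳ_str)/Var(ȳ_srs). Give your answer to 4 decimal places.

Var(ȳ_str) = Σ Wₕ²(1−fₕ)sₕ²/nₕ with Wₕ = Nₕ/49641:
  Medium: (4640/49641)²·(1−822/4640)·34.17/822 = 2.9884502 × 10^-4
  Very large: (9978/49641)²·(1−130/9978)·808/130 = 0.24784405
  Large: (16376/49641)²·(1−1215/16376)·374/1215 = 0.031013441
  Small: (18647/49641)²·(1−1205/18647)·439.6/1205 = 0.04814984
  → Var(ȳ_str) = 0.32730618.
Var(ȳ_srs) = (1 − 3372/49641)·968.9/3372 = 0.26781875.
deff = 0.32730618 / 0.26781875 = 1.2221.

1.2221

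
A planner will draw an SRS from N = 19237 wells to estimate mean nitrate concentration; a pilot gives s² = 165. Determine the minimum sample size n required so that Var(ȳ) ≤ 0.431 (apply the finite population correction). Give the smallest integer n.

376

Without fpc, n₀ = s²/D = 165/0.431 = 382.8306.
With fpc, (1 − n/N)·s²/n ≤ D requires n ≥ n₀/(1 + n₀/N) = 382.8306/(1 + 382.8306/19237) = 375.3606.
Rounding up, n = 376.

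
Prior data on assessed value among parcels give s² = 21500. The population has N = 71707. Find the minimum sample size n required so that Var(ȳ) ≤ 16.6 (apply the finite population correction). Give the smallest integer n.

1273

Without fpc, n₀ = s²/D = 21500/16.6 = 1295.1807.
With fpc, (1 − n/N)·s²/n ≤ D requires n ≥ n₀/(1 + n₀/N) = 1295.1807/(1 + 1295.1807/71707) = 1272.2020.
Rounding up, n = 1273.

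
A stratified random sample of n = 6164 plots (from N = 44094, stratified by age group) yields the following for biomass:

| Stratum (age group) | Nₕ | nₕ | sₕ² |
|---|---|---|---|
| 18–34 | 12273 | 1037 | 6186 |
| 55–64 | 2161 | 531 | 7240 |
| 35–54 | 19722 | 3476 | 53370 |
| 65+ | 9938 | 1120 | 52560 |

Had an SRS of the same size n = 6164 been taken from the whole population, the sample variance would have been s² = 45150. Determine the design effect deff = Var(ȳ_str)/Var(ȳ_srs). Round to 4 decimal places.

Var(ȳ_str) = Σ Wₕ²(1−fₕ)sₕ²/nₕ with Wₕ = Nₕ/44094:
  18–34: (12273/44094)²·(1−1037/12273)·6186/1037 = 0.42309182
  55–64: (2161/44094)²·(1−531/2161)·7240/531 = 0.024701733
  35–54: (19722/44094)²·(1−3476/19722)·53370/3476 = 2.5302058
  65+: (9938/44094)²·(1−1120/9938)·52560/1120 = 2.1151805
  → Var(ȳ_str) = 5.0931799.
Var(ȳ_srs) = (1 − 6164/44094)·45150/6164 = 6.3008403.
deff = 5.0931799 / 6.3008403 = 0.8083.

0.8083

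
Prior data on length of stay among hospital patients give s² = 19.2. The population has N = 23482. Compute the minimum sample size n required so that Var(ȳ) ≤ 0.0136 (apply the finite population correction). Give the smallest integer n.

Without fpc, n₀ = s²/D = 19.2/0.0136 = 1411.7647.
With fpc, (1 − n/N)·s²/n ≤ D requires n ≥ n₀/(1 + n₀/N) = 1411.7647/(1 + 1411.7647/23482) = 1331.7013.
Rounding up, n = 1332.

1332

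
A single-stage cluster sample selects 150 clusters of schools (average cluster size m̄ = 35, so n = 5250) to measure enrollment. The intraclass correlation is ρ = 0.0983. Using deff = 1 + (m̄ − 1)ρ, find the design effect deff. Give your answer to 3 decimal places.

deff = 1 + (35 − 1)·0.0983 = 1 + 3.3422 = 4.3422.

4.342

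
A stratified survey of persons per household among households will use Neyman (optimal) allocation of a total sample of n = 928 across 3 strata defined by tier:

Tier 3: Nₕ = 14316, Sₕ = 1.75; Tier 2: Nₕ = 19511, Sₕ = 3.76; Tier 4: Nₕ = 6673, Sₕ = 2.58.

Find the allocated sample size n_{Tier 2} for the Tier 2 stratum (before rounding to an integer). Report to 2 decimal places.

Neyman allocation: nₕ = n·NₕSₕ / Σⱼ NⱼSⱼ.
Σ NⱼSⱼ = 14316·1.75 + 19511·3.76 + 6673·2.58 = 115630.7.
n_{Tier 2} = 928·19511·3.76 / 115630.7 = 588.77.

588.77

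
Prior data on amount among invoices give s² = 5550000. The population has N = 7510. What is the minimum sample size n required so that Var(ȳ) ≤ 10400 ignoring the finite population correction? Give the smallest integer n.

534

Without fpc, n₀ = s²/D = 5550000/10400 = 533.6538.
Rounding up, n = 534.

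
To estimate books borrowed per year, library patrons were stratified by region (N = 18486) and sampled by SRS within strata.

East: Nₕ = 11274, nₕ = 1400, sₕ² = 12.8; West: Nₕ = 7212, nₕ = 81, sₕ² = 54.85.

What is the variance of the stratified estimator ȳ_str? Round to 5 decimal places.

0.10489

Var(ȳ_str) = Σₕ Wₕ²(1 − fₕ)sₕ²/nₕ with Wₕ = Nₕ/N, N = 18486.
East: Wₕ = 0.60986693; term = 0.60986693²·(1 − 0.12417953)·12.8/1400 = 0.0029782914.
West: Wₕ = 0.39013307; term = 0.39013307²·(1 − 0.01123128)·54.85/81 = 0.10190884.
Sum = 0.10488713.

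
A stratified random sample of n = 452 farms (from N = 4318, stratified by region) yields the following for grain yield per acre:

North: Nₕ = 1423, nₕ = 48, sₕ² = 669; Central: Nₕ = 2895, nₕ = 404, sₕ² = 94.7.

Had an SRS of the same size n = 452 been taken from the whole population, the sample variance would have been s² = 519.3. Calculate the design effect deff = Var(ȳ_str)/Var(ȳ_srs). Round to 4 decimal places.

1.5100

Var(ȳ_str) = Σ Wₕ²(1−fₕ)sₕ²/nₕ with Wₕ = Nₕ/4318:
  North: (1423/4318)²·(1−48/1423)·669/48 = 1.4626055
  Central: (2895/4318)²·(1−404/2895)·94.7/404 = 0.090662071
  → Var(ȳ_str) = 1.5532676.
Var(ȳ_srs) = (1 − 452/4318)·519.3/452 = 1.0286298.
deff = 1.5532676 / 1.0286298 = 1.5100.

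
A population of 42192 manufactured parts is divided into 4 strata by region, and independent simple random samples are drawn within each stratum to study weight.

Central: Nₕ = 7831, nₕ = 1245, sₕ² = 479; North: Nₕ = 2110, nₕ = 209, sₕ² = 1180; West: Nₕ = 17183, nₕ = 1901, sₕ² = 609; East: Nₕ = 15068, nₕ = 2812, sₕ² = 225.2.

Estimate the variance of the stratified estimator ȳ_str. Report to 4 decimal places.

Var(ȳ_str) = Σₕ Wₕ²(1 − fₕ)sₕ²/nₕ with Wₕ = Nₕ/N, N = 42192.
Central: Wₕ = 0.18560391; term = 0.18560391²·(1 − 0.15898353)·479/1245 = 0.011146663.
North: Wₕ = 0.05000948; term = 0.05000948²·(1 − 0.09905213)·1180/209 = 0.012721551.
West: Wₕ = 0.40725730; term = 0.40725730²·(1 − 0.11063260)·609/1901 = 0.047255693.
East: Wₕ = 0.35712931; term = 0.35712931²·(1 − 0.18662065)·225.2/2812 = 0.0083080138.
Sum = 0.079431921.

0.0794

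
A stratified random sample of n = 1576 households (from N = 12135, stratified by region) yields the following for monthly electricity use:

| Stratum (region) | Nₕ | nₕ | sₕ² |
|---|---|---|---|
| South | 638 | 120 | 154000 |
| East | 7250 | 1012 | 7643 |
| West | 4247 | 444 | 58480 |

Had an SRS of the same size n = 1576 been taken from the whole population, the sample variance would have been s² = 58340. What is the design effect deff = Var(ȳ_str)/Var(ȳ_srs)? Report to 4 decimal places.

0.6099

Var(ȳ_str) = Σ Wₕ²(1−fₕ)sₕ²/nₕ with Wₕ = Nₕ/12135:
  South: (638/12135)²·(1−120/638)·154000/120 = 2.8801185
  East: (7250/12135)²·(1−1012/7250)·7643/1012 = 2.3194615
  West: (4247/12135)²·(1−444/4247)·58480/444 = 14.446193
  → Var(ȳ_str) = 19.645773.
Var(ȳ_srs) = (1 − 1576/12135)·58340/1576 = 32.210185.
deff = 19.645773 / 32.210185 = 0.6099.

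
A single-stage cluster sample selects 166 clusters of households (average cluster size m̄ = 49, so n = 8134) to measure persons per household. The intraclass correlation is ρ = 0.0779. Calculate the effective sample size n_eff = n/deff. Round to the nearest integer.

deff = 1 + (49 − 1)·0.0779 = 1 + 3.7392 = 4.7392.
n_eff = 8134 / 4.7392 = 1716.

1716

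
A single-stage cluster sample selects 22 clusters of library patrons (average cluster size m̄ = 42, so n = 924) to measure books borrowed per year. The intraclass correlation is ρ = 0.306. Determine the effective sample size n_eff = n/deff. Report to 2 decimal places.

deff = 1 + (42 − 1)·0.306 = 1 + 12.546 = 13.546.
n_eff = 924 / 13.546 = 68.21.

68.21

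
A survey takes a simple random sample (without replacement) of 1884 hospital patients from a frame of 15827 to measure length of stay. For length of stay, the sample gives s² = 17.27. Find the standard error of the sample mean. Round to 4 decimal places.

Under SRS without replacement, Var(ȳ) = (1 − f)·s²/n with f = n/N = 1884/15827 = 0.11903709.
Var(ȳ) = (1 − 0.11903709)·17.27/1884 = 0.88096291·0.0091666667 = 0.0080754934.
SE(ȳ) = √(0.0080754934) = 0.0899.

0.0899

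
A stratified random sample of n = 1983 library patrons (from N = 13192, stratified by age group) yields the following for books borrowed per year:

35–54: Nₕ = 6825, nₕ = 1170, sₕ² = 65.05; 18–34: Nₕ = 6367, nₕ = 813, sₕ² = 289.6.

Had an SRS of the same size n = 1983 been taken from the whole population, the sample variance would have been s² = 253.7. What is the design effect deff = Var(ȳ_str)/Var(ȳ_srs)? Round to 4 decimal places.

Var(ȳ_str) = Σ Wₕ²(1−fₕ)sₕ²/nₕ with Wₕ = Nₕ/13192:
  35–54: (6825/13192)²·(1−1170/6825)·65.05/1170 = 0.01233035
  18–34: (6367/13192)²·(1−813/6367)·289.6/813 = 0.072381479
  → Var(ȳ_str) = 0.084711829.
Var(ȳ_srs) = (1 − 1983/13192)·253.7/1983 = 0.10870612.
deff = 0.084711829 / 0.10870612 = 0.7793.

0.7793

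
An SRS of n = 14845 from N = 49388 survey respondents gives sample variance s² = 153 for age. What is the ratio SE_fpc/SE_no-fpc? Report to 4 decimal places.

0.8363

f = n/N = 14845/49388 = 0.30057909.
SE_no-fpc = √(s²/n) = 0.10152094; SE_fpc = √((1−f)s²/n) = 0.084903368.
Ratio = √(1−f) = 0.83631388.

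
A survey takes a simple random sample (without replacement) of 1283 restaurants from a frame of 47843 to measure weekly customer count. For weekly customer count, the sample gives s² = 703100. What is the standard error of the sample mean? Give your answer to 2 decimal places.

23.09

Under SRS without replacement, Var(ȳ) = (1 − f)·s²/n with f = n/N = 1283/47843 = 0.02681688.
Var(ȳ) = (1 − 0.02681688)·703100/1283 = 0.97318312·548.01247 = 533.31649.
SE(ȳ) = √(533.31649) = 23.09.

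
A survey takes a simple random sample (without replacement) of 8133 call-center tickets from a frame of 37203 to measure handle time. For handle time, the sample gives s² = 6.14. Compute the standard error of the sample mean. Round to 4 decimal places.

0.0243

Under SRS without replacement, Var(ȳ) = (1 − f)·s²/n with f = n/N = 8133/37203 = 0.21861140.
Var(ȳ) = (1 − 0.21861140)·6.14/8133 = 0.78138860·7.5494897 × 10^-4 = 5.8990852 × 10^-4.
SE(ȳ) = √(5.8990852 × 10^-4) = 0.0243.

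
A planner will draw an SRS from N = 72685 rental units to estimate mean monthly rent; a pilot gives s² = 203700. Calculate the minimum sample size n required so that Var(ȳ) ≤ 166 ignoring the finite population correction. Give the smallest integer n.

Without fpc, n₀ = s²/D = 203700/166 = 1227.1084.
Rounding up, n = 1228.

1228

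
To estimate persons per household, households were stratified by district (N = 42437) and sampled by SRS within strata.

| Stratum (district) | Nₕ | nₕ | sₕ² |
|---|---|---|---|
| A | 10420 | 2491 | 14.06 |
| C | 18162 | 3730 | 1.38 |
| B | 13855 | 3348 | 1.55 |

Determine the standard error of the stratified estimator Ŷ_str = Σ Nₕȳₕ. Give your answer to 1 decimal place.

Var(Ŷ_str) = Σₕ Nₕ²(1 − fₕ)sₕ²/nₕ.
A: 10420²·(1 − 2491/10420)·14.06/2491 = 466334.7.
C: 18162²·(1 − 3730/18162)·1.38/3730 = 96975.147.
B: 13855²·(1 − 3348/13855)·1.55/3348 = 67395.595.
Sum = 630705.44.
SE = √(630705.44) = 794.2.

794.2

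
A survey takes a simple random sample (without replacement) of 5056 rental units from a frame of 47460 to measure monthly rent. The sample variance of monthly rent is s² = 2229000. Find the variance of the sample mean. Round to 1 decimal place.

Under SRS without replacement, Var(ȳ) = (1 − f)·s²/n with f = n/N = 5056/47460 = 0.10653182.
Var(ȳ) = (1 − 0.10653182)·2229000/5056 = 0.89346818·440.86234 = 393.89648.

393.9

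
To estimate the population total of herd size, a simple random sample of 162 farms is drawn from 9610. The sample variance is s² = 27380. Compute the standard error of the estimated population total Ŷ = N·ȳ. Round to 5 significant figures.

Var(Ŷ) = N²·Var(ȳ) = N²·(1 − n/N)·s²/n.
f = 162/9610 = 0.01685744; Var(ȳ) = 0.98314256·27380/162 = 166.16323.
Var(Ŷ) = 9610² · 166.16323 = 1.5345523 × 10^10.
SE(Ŷ) = √(1.5345523 × 10^10) = 123880.

123880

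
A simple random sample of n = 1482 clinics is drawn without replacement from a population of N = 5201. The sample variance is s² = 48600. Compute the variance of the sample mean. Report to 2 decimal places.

Under SRS without replacement, Var(ȳ) = (1 − f)·s²/n with f = n/N = 1482/5201 = 0.28494520.
Var(ȳ) = (1 − 0.28494520)·48600/1482 = 0.71505480·32.793522 = 23.449165.

23.45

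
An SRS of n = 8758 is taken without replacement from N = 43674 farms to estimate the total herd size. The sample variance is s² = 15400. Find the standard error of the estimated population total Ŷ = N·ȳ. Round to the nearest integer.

51782

Var(Ŷ) = N²·Var(ȳ) = N²·(1 − n/N)·s²/n.
f = 8758/43674 = 0.20053121; Var(ȳ) = 0.79946879·15400/8758 = 1.4057798.
Var(Ŷ) = 43674² · 1.4057798 = 2.6814101 × 10^9.
SE(Ŷ) = √(2.6814101 × 10^9) = 51782.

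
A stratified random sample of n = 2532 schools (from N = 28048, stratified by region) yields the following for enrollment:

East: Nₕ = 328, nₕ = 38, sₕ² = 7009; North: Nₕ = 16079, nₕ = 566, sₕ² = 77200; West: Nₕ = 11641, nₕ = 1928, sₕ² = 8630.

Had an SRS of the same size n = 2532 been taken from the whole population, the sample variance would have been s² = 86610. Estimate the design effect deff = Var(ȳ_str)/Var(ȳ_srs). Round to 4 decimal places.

Var(ȳ_str) = Σ Wₕ²(1−fₕ)sₕ²/nₕ with Wₕ = Nₕ/28048:
  East: (328/28048)²·(1−38/328)·7009/38 = 0.02230183
  North: (16079/28048)²·(1−566/16079)·77200/566 = 43.246593
  West: (11641/28048)²·(1−1928/11641)·8630/1928 = 0.64334458
  → Var(ȳ_str) = 43.912239.
Var(ȳ_srs) = (1 − 2532/28048)·86610/2532 = 31.11824.
deff = 43.912239 / 31.11824 = 1.4111.

1.4111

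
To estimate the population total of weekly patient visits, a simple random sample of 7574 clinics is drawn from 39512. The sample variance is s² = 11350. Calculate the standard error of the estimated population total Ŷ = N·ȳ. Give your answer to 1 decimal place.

Var(Ŷ) = N²·Var(ȳ) = N²·(1 − n/N)·s²/n.
f = 7574/39512 = 0.19168860; Var(ȳ) = 0.80831140·11350/7574 = 1.2112932.
Var(Ŷ) = 39512² · 1.2112932 = 1.8910687 × 10^9.
SE(Ŷ) = √(1.8910687 × 10^9) = 43486.4.

43486.4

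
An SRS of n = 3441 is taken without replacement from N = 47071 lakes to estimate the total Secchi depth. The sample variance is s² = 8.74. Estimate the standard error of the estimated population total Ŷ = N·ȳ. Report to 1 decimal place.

2283.9

Var(Ŷ) = N²·Var(ȳ) = N²·(1 − n/N)·s²/n.
f = 3441/47071 = 0.07310233; Var(ȳ) = 0.92689767·8.74/3441 = 0.0023542824.
Var(Ŷ) = 47071² · 0.0023542824 = 5.2163342 × 10^6.
SE(Ŷ) = √(5.2163342 × 10^6) = 2283.9.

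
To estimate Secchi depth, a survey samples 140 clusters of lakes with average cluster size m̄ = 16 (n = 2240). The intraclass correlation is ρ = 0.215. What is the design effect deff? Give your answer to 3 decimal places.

deff = 1 + (16 − 1)·0.215 = 1 + 3.225 = 4.225.

4.225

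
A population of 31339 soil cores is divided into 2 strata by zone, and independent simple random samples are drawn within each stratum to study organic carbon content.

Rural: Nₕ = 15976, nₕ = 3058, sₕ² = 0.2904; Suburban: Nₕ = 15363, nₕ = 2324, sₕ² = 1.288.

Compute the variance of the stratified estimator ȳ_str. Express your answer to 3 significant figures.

1.33 × 10^-4

Var(ȳ_str) = Σₕ Wₕ²(1 − fₕ)sₕ²/nₕ with Wₕ = Nₕ/N, N = 31339.
Rural: Wₕ = 0.50978015; term = 0.50978015²·(1 − 0.19141212)·0.2904/3058 = 1.9955021 × 10^-5.
Suburban: Wₕ = 0.49021985; term = 0.49021985²·(1 − 0.15127254)·1.288/2324 = 1.1303939 × 10^-4.
Sum = 1.3299441 × 10^-4.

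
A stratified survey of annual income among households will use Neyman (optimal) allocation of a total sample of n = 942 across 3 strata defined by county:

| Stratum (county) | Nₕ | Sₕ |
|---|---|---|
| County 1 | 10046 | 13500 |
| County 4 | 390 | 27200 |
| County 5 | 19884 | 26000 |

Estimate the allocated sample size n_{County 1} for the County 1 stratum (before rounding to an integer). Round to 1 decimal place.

Neyman allocation: nₕ = n·NₕSₕ / Σⱼ NⱼSⱼ.
Σ NⱼSⱼ = 10046·13500 + 390·27200 + 19884·26000 = 6.63213 × 10^8.
n_{County 1} = 942·10046·13500 / (6.63213 × 10^8) = 192.6.

192.6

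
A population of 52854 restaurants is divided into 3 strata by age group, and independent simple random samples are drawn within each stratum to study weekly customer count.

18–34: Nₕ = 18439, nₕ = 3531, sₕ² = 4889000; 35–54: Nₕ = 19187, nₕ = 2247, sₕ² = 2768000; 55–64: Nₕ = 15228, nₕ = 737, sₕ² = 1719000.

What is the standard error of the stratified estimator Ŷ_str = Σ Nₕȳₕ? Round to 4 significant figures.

1.138 × 10^6

Var(Ŷ_str) = Σₕ Nₕ²(1 − fₕ)sₕ²/nₕ.
18–34: 18439²·(1 − 3531/18439)·4889000/3531 = 3.8060901 × 10^11.
35–54: 19187²·(1 − 2247/19187)·2768000/2247 = 4.0039025 × 10^11.
55–64: 15228²·(1 − 737/15228)·1719000/737 = 5.146946 × 10^11.
Sum = 1.2956939 × 10^12.
SE = √(1.2956939 × 10^12) = 1.138 × 10^6.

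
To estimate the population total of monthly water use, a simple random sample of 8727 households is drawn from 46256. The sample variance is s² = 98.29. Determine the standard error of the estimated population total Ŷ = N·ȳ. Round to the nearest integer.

Var(Ŷ) = N²·Var(ȳ) = N²·(1 − n/N)·s²/n.
f = 8727/46256 = 0.18866742; Var(ȳ) = 0.81133258·98.29/8727 = 0.0091378343.
Var(Ŷ) = 46256² · 0.0091378343 = 1.9551471 × 10^7.
SE(Ŷ) = √(1.9551471 × 10^7) = 4422.

4422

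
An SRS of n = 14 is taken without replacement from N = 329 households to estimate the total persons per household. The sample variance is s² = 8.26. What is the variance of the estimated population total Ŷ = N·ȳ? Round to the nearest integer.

61145

Var(Ŷ) = N²·Var(ȳ) = N²·(1 − n/N)·s²/n.
f = 14/329 = 0.04255319; Var(ȳ) = 0.95744681·8.26/14 = 0.56489362.
Var(Ŷ) = 329² · 0.56489362 = 61144.65.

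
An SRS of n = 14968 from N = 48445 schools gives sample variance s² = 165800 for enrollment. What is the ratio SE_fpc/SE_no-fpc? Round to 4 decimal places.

0.8313

f = n/N = 14968/48445 = 0.30896893.
SE_no-fpc = √(s²/n) = 3.3282074; SE_fpc = √((1−f)s²/n) = 2.7666815.
Ratio = √(1−f) = 0.83128278.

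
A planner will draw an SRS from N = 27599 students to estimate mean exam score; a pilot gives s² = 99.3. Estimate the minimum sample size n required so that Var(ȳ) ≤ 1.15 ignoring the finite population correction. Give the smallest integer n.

Without fpc, n₀ = s²/D = 99.3/1.15 = 86.3478.
Rounding up, n = 87.

87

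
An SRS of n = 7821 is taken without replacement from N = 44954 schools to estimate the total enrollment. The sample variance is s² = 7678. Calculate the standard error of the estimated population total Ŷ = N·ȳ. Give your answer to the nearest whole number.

40482

Var(Ŷ) = N²·Var(ȳ) = N²·(1 − n/N)·s²/n.
f = 7821/44954 = 0.17397784; Var(ȳ) = 0.82602216·7678/7821 = 0.81091908.
Var(Ŷ) = 44954² · 0.81091908 = 1.6387556 × 10^9.
SE(Ŷ) = √(1.6387556 × 10^9) = 40482.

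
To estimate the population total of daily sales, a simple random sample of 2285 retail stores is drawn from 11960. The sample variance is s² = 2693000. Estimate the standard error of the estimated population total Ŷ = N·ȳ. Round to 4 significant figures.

Var(Ŷ) = N²·Var(ȳ) = N²·(1 − n/N)·s²/n.
f = 2285/11960 = 0.19105351; Var(ȳ) = 0.80894649·2693000/2285 = 953.38857.
Var(Ŷ) = 11960² · 953.38857 = 1.3637423 × 10^11.
SE(Ŷ) = √(1.3637423 × 10^11) = 369300.

369300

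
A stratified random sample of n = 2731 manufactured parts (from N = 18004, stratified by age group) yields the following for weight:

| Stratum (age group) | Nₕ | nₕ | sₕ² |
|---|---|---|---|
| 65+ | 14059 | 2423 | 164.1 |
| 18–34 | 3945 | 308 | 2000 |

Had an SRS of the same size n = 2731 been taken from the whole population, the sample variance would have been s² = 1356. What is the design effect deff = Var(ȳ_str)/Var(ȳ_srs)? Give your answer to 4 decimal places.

Var(ȳ_str) = Σ Wₕ²(1−fₕ)sₕ²/nₕ with Wₕ = Nₕ/18004:
  65+: (14059/18004)²·(1−2423/14059)·164.1/2423 = 0.034180255
  18–34: (3945/18004)²·(1−308/3945)·2000/308 = 0.28742966
  → Var(ȳ_str) = 0.32160992.
Var(ȳ_srs) = (1 − 2731/18004)·1356/2731 = 0.42120482.
deff = 0.32160992 / 0.42120482 = 0.7635.

0.7635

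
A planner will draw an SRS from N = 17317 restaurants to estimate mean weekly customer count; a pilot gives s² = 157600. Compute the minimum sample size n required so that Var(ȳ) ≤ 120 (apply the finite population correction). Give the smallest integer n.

Without fpc, n₀ = s²/D = 157600/120 = 1313.3333.
With fpc, (1 − n/N)·s²/n ≤ D requires n ≥ n₀/(1 + n₀/N) = 1313.3333/(1 + 1313.3333/17317) = 1220.7507.
Rounding up, n = 1221.

1221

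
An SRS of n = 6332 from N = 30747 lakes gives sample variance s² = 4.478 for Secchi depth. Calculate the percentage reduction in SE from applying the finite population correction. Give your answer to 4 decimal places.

f = n/N = 6332/30747 = 0.20593879.
SE_no-fpc = √(s²/n) = 0.026593261; SE_fpc = √((1−f)s²/n) = 0.023697284.
Ratio = √(1−f) = 0.89110112. Reduction = 100·(1 − 0.89110112) = 10.8899%.

10.8899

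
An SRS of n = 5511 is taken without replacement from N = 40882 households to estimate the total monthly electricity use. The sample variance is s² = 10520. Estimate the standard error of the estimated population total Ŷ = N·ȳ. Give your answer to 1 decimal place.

Var(Ŷ) = N²·Var(ȳ) = N²·(1 − n/N)·s²/n.
f = 5511/40882 = 0.13480260; Var(ȳ) = 0.86519740·10520/5511 = 1.6515835.
Var(Ŷ) = 40882² · 1.6515835 = 2.7603541 × 10^9.
SE(Ŷ) = √(2.7603541 × 10^9) = 52539.1.

52539.1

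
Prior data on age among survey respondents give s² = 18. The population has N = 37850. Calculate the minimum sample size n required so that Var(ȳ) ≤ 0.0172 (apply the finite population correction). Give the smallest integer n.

1019

Without fpc, n₀ = s²/D = 18/0.0172 = 1046.5116.
With fpc, (1 − n/N)·s²/n ≤ D requires n ≥ n₀/(1 + n₀/N) = 1046.5116/(1 + 1046.5116/37850) = 1018.3552.
Rounding up, n = 1019.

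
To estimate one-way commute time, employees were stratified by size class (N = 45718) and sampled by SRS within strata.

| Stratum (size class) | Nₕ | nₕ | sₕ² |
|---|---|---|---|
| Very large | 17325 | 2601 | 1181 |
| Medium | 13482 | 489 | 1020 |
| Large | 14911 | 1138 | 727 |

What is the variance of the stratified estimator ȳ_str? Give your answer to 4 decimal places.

0.2930

Var(ȳ_str) = Σₕ Wₕ²(1 − fₕ)sₕ²/nₕ with Wₕ = Nₕ/N, N = 45718.
Very large: Wₕ = 0.37895359; term = 0.37895359²·(1 − 0.15012987)·1181/2601 = 0.055415869.
Medium: Wₕ = 0.29489479; term = 0.29489479²·(1 − 0.03627058)·1020/489 = 0.17481578.
Large: Wₕ = 0.32615163; term = 0.32615163²·(1 − 0.07631950)·727/1138 = 0.062770129.
Sum = 0.29300178.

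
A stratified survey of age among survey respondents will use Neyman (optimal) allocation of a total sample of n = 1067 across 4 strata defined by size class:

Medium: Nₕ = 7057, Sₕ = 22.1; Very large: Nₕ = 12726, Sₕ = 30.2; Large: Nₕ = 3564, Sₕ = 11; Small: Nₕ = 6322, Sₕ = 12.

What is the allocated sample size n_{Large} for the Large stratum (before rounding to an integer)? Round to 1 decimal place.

63.8

Neyman allocation: nₕ = n·NₕSₕ / Σⱼ NⱼSⱼ.
Σ NⱼSⱼ = 7057·22.1 + 12726·30.2 + 3564·11 + 6322·12 = 655352.9.
n_{Large} = 1067·3564·11 / 655352.9 = 63.8.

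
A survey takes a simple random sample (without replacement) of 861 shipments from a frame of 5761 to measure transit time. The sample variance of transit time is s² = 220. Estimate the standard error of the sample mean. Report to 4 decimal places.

Under SRS without replacement, Var(ȳ) = (1 − f)·s²/n with f = n/N = 861/5761 = 0.14945322.
Var(ȳ) = (1 − 0.14945322)·220/861 = 0.85054678·0.25551684 = 0.21732903.
SE(ȳ) = √(0.21732903) = 0.4662.

0.4662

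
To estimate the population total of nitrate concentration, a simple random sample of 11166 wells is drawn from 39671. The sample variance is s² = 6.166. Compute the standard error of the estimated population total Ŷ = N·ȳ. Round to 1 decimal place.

Var(Ŷ) = N²·Var(ȳ) = N²·(1 − n/N)·s²/n.
f = 11166/39671 = 0.28146505; Var(ȳ) = 0.71853495·6.166/11166 = 3.9678367 × 10^-4.
Var(Ŷ) = 39671² · (3.9678367 × 10^-4) = 624453.47.
SE(Ŷ) = √(624453.47) = 790.2.

790.2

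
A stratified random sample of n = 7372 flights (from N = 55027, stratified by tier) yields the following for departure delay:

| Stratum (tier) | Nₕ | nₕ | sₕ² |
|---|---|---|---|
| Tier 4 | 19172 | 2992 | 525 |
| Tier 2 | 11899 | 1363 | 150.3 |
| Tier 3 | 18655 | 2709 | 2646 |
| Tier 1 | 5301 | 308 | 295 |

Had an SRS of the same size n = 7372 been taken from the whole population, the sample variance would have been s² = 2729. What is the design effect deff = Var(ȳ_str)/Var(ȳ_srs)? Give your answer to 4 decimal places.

0.3957

Var(ȳ_str) = Σ Wₕ²(1−fₕ)sₕ²/nₕ with Wₕ = Nₕ/55027:
  Tier 4: (19172/55027)²·(1−2992/19172)·525/2992 = 0.017975955
  Tier 2: (11899/55027)²·(1−1363/11899)·150.3/1363 = 0.0045655981
  Tier 3: (18655/55027)²·(1−2709/18655)·2646/2709 = 0.095956893
  Tier 1: (5301/55027)²·(1−308/5301)·295/308 = 0.0083721885
  → Var(ȳ_str) = 0.12687063.
Var(ȳ_srs) = (1 − 7372/55027)·2729/7372 = 0.32059065.
deff = 0.12687063 / 0.32059065 = 0.3957.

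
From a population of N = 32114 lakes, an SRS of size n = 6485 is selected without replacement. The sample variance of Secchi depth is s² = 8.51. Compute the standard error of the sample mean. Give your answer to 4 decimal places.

0.0324

Under SRS without replacement, Var(ȳ) = (1 − f)·s²/n with f = n/N = 6485/32114 = 0.20193685.
Var(ȳ) = (1 − 0.20193685)·8.51/6485 = 0.79806315·0.0013122591 = 0.0010472656.
SE(ȳ) = √(0.0010472656) = 0.0324.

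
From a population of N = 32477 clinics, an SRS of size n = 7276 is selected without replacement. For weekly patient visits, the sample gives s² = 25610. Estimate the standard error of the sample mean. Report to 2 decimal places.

1.65

Under SRS without replacement, Var(ȳ) = (1 − f)·s²/n with f = n/N = 7276/32477 = 0.22403547.
Var(ȳ) = (1 − 0.22403547)·25610/7276 = 0.77596453·3.5197911 = 2.731233.
SE(ȳ) = √(2.731233) = 1.65.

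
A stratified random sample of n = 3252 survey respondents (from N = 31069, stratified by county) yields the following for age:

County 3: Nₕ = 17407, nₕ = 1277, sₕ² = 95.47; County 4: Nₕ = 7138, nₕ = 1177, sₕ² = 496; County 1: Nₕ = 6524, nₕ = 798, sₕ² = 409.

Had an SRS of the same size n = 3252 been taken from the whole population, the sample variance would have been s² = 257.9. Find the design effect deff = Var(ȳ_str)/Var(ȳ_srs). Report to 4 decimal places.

Var(ȳ_str) = Σ Wₕ²(1−fₕ)sₕ²/nₕ with Wₕ = Nₕ/31069:
  County 3: (17407/31069)²·(1−1277/17407)·95.47/1277 = 0.021746019
  County 4: (7138/31069)²·(1−1177/7138)·496/1177 = 0.018575749
  County 1: (6524/31069)²·(1−798/6524)·409/798 = 0.019834952
  → Var(ȳ_str) = 0.06015672.
Var(ȳ_srs) = (1 − 3252/31069)·257.9/3252 = 0.071004164.
deff = 0.06015672 / 0.071004164 = 0.8472.

0.8472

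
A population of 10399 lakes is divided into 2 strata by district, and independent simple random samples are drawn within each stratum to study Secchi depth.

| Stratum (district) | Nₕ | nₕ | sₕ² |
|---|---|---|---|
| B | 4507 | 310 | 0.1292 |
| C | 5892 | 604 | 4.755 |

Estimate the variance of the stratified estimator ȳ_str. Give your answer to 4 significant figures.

0.002341

Var(ȳ_str) = Σₕ Wₕ²(1 − fₕ)sₕ²/nₕ with Wₕ = Nₕ/N, N = 10399.
B: Wₕ = 0.43340706; term = 0.43340706²·(1 − 0.06878189)·0.1292/310 = 7.2902797 × 10^-5.
C: Wₕ = 0.56659294; term = 0.56659294²·(1 − 0.10251188)·4.755/604 = 0.0022682171.
Sum = 0.0023411199.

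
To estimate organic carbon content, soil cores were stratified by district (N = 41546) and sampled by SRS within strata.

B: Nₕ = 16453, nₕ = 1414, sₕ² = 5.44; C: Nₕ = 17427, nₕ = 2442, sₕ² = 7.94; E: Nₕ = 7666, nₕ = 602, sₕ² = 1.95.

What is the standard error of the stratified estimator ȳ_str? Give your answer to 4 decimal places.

Var(ȳ_str) = Σₕ Wₕ²(1 − fₕ)sₕ²/nₕ with Wₕ = Nₕ/N, N = 41546.
B: Wₕ = 0.39601887; term = 0.39601887²·(1 − 0.08594177)·5.44/1414 = 5.5151219 × 10^-4.
C: Wₕ = 0.41946276; term = 0.41946276²·(1 − 0.14012739)·7.94/2442 = 4.9192148 × 10^-4.
E: Wₕ = 0.18451837; term = 0.18451837²·(1 − 0.07852857)·1.95/602 = 1.0162468 × 10^-4.
Sum = 0.0011450584.
SE = √(0.0011450584) = 0.0338.

0.0338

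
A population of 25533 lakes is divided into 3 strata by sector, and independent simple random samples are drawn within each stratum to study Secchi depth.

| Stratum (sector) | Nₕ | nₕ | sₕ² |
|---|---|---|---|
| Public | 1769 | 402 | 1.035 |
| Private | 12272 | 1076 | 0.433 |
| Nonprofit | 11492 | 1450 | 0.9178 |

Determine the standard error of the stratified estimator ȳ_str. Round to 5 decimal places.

0.01437

Var(ȳ_str) = Σₕ Wₕ²(1 − fₕ)sₕ²/nₕ with Wₕ = Nₕ/N, N = 25533.
Public: Wₕ = 0.06928289; term = 0.06928289²·(1 − 0.22724703)·1.035/402 = 9.5500788 × 10^-6.
Private: Wₕ = 0.48063291; term = 0.48063291²·(1 − 0.08767927)·0.433/1076 = 8.4810607 × 10^-5.
Nonprofit: Wₕ = 0.45008420; term = 0.45008420²·(1 − 0.12617473)·0.9178/1450 = 1.1204493 × 10^-4.
Sum = 2.0640562 × 10^-4.
SE = √(2.0640562 × 10^-4) = 0.01437.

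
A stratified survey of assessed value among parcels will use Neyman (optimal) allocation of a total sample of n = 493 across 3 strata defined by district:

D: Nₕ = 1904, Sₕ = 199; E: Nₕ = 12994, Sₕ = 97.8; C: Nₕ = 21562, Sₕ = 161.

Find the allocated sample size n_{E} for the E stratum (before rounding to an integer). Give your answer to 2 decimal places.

Neyman allocation: nₕ = n·NₕSₕ / Σⱼ NⱼSⱼ.
Σ NⱼSⱼ = 1904·199 + 12994·97.8 + 21562·161 = 5.1211912 × 10^6.
n_{E} = 493·12994·97.8 / (5.1211912 × 10^6) = 122.34.

122.34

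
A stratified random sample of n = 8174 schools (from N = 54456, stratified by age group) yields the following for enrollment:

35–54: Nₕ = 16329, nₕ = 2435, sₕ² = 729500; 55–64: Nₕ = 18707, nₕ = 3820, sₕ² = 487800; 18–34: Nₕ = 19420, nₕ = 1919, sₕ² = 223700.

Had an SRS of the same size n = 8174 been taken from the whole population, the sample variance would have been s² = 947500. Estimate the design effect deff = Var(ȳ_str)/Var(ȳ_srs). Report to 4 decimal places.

0.4900

Var(ȳ_str) = Σ Wₕ²(1−fₕ)sₕ²/nₕ with Wₕ = Nₕ/54456:
  35–54: (16329/54456)²·(1−2435/16329)·729500/2435 = 22.920376
  55–64: (18707/54456)²·(1−3820/18707)·487800/3820 = 11.992184
  18–34: (19420/54456)²·(1−1919/19420)·223700/1919 = 13.360159
  → Var(ȳ_str) = 48.272719.
Var(ȳ_srs) = (1 − 8174/54456)·947500/8174 = 98.516952.
deff = 48.272719 / 98.516952 = 0.4900.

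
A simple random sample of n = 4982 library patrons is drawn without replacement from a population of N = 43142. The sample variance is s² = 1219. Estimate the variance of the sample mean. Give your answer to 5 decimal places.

0.21643

Under SRS without replacement, Var(ȳ) = (1 − f)·s²/n with f = n/N = 4982/43142 = 0.11547912.
Var(ȳ) = (1 − 0.11547912)·1219/4982 = 0.88452088·0.24468085 = 0.21642532.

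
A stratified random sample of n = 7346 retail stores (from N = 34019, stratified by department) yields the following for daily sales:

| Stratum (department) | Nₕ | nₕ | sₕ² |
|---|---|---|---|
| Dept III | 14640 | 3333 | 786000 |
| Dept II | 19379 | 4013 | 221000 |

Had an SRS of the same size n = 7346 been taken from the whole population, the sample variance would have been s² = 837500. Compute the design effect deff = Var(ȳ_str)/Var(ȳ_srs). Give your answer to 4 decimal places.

0.5359

Var(ȳ_str) = Σ Wₕ²(1−fₕ)sₕ²/nₕ with Wₕ = Nₕ/34019:
  Dept III: (14640/34019)²·(1−3333/14640)·786000/3333 = 33.731264
  Dept II: (19379/34019)²·(1−4013/19379)·221000/4013 = 14.170077
  → Var(ȳ_str) = 47.901341.
Var(ȳ_srs) = (1 − 7346/34019)·837500/7346 = 89.389028.
deff = 47.901341 / 89.389028 = 0.5359.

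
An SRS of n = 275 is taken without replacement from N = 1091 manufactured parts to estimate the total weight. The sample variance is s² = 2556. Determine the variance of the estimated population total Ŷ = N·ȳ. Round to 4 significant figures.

8.275 × 10^6

Var(Ŷ) = N²·Var(ȳ) = N²·(1 − n/N)·s²/n.
f = 275/1091 = 0.25206233; Var(ȳ) = 0.74793767·2556/275 = 6.9517407.
Var(Ŷ) = 1091² · 6.9517407 = 8.2745249 × 10^6.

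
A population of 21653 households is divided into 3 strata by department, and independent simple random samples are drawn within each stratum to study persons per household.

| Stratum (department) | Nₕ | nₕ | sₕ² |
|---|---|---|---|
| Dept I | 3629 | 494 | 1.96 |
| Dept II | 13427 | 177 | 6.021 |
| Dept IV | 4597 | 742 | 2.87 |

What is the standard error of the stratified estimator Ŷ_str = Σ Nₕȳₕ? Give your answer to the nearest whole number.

Var(Ŷ_str) = Σₕ Nₕ²(1 − fₕ)sₕ²/nₕ.
Dept I: 3629²·(1 − 494/3629)·1.96/494 = 45139.177.
Dept II: 13427²·(1 − 177/13427)·6.021/177 = 6.0518789 × 10^6.
Dept IV: 4597²·(1 − 742/4597)·2.87/742 = 68545.173.
Sum = 6.1655633 × 10^6.
SE = √(6.1655633 × 10^6) = 2483.

2483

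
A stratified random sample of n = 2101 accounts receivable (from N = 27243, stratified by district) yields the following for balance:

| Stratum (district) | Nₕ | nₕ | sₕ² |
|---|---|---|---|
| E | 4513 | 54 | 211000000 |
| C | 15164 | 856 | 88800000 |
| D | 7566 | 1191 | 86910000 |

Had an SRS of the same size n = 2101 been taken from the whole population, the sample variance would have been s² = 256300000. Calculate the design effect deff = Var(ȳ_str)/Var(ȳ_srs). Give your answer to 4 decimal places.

1.2526

Var(ȳ_str) = Σ Wₕ²(1−fₕ)sₕ²/nₕ with Wₕ = Nₕ/27243:
  E: (4513/27243)²·(1−54/4513)·211000000/54 = 105945.29
  C: (15164/27243)²·(1−856/15164)·88800000/856 = 30326.483
  D: (7566/27243)²·(1−1191/7566)·86910000/1191 = 4742.3615
  → Var(ȳ_str) = 141014.13.
Var(ȳ_srs) = (1 − 2101/27243)·256300000/2101 = 112581.61.
deff = 141014.13 / 112581.61 = 1.2526.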